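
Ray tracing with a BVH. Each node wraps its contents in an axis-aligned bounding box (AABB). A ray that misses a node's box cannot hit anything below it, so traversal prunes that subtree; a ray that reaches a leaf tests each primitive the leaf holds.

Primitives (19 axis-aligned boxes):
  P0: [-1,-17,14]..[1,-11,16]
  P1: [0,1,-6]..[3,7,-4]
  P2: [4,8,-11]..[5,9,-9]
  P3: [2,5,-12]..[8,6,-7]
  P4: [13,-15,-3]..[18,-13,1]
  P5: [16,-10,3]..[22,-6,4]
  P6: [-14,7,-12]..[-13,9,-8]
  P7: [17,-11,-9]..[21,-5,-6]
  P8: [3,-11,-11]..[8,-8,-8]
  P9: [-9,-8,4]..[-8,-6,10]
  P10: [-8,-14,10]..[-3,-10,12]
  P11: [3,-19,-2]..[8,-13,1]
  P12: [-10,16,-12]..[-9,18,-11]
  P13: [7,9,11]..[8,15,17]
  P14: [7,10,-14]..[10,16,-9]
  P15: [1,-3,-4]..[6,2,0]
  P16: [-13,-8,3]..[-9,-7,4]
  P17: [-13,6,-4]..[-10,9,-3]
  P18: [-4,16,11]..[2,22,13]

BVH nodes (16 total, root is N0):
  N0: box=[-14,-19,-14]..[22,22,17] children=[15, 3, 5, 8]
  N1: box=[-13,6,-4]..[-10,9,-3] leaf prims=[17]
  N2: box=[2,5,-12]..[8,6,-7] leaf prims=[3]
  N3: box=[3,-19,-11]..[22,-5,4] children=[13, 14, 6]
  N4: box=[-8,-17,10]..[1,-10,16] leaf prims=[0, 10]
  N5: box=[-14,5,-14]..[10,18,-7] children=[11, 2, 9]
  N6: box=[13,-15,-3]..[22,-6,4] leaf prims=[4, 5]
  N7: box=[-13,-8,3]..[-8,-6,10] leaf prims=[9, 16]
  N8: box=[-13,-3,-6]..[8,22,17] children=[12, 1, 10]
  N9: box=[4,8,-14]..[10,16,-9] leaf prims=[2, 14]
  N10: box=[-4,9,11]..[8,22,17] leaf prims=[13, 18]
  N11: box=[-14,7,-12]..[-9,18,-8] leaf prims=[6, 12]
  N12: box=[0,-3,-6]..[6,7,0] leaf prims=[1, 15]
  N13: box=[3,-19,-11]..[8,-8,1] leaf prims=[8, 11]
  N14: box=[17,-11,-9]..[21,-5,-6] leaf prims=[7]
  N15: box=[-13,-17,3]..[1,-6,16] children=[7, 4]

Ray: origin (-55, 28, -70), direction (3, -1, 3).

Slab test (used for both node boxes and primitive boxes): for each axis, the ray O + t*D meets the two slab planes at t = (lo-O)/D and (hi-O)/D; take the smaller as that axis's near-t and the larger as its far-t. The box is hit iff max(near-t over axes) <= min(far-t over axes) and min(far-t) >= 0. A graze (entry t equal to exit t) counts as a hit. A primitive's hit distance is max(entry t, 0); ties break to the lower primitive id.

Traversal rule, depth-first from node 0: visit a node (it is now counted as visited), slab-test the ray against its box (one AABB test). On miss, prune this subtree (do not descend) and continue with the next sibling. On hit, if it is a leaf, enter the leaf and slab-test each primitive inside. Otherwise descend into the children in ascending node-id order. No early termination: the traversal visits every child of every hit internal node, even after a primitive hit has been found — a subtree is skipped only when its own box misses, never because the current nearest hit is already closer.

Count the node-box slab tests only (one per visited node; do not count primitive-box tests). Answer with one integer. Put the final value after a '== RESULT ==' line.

Trace the traversal:
N0 x:[41/3,77/3] y:[6,47] z:[56/3,29] -> hit [56/3,77/3], descend [3, 5, 8, 15]
  N3 x:[58/3,77/3] y:[33,47] z:[59/3,74/3] -> miss, prune
  N5 x:[41/3,65/3] y:[10,23] z:[56/3,21] -> hit [56/3,21], descend [2, 9, 11]
    N2 x:[19,21] y:[22,23] z:[58/3,21] -> miss, prune
    N9 x:[59/3,65/3] y:[12,20] z:[56/3,61/3] -> hit [59/3,20] leaf, test {P2@t=59/3, P14(miss)}
    N11 x:[41/3,46/3] y:[10,21] z:[58/3,62/3] -> miss, prune
  N8 x:[14,21] y:[6,31] z:[64/3,29] -> miss, prune
  N15 x:[14,56/3] y:[34,45] z:[73/3,86/3] -> miss, prune

Summary -> nodes [0, 3, 5, 2, 9, 11, 8, 15]; box-tests=8; leaf-entries=1; first=P2

== RESULT ==
8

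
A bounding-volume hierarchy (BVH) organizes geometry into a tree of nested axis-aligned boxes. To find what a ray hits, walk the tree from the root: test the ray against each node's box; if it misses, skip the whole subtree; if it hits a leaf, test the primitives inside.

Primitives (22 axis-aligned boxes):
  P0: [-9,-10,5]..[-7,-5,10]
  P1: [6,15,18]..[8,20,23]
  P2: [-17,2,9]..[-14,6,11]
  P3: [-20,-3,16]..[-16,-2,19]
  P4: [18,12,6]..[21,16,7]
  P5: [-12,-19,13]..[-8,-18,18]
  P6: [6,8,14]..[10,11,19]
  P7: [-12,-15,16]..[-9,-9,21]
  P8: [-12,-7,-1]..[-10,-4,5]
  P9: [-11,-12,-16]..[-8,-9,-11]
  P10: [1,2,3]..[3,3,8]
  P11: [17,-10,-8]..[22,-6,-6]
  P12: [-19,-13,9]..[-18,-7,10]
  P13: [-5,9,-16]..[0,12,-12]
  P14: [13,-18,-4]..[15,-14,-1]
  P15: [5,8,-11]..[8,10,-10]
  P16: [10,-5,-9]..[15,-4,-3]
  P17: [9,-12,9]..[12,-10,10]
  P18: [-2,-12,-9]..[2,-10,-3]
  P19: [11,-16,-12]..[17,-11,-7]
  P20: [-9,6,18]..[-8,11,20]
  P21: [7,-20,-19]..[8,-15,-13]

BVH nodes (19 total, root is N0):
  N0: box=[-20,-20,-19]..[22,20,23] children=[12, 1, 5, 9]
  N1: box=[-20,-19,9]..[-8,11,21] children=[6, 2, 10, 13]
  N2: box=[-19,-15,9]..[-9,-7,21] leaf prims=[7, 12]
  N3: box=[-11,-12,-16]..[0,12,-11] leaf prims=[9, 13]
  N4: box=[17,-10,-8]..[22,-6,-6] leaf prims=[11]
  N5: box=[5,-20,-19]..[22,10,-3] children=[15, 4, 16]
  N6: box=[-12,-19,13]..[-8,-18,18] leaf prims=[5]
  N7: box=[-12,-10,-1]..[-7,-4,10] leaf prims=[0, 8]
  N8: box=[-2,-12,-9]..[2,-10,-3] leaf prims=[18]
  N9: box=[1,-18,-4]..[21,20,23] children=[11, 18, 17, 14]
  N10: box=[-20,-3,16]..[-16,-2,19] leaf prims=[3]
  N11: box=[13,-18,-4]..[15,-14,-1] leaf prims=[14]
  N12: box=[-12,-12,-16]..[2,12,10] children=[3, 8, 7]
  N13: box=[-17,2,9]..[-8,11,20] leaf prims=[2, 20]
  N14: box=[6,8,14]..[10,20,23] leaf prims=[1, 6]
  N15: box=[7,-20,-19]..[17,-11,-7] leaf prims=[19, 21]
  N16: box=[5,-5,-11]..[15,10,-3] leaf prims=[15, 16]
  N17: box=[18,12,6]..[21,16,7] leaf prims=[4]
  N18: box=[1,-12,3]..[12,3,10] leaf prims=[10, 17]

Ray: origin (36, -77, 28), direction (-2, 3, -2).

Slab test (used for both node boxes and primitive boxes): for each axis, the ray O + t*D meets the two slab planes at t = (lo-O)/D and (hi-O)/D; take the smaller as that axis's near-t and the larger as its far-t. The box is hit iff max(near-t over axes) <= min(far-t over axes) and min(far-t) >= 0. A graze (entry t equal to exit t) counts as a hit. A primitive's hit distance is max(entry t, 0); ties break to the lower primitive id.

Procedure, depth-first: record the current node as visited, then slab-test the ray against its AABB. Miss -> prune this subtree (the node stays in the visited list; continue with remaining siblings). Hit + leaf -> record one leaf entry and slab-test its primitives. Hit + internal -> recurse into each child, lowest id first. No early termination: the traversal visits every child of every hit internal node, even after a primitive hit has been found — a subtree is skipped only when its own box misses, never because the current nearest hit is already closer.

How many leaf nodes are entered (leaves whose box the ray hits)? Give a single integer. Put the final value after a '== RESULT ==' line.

Trace the traversal:
N0 x:[7,28] y:[19,97/3] z:[5/2,47/2] -> hit [19,47/2], descend [1, 5, 9, 12]
  N1 x:[22,28] y:[58/3,88/3] z:[7/2,19/2] -> miss, prune
  N5 x:[7,31/2] y:[19,29] z:[31/2,47/2] -> miss, prune
  N9 x:[15/2,35/2] y:[59/3,97/3] z:[5/2,16] -> miss, prune
  N12 x:[17,24] y:[65/3,89/3] z:[9,22] -> hit [65/3,22], descend [3, 7, 8]
    N3 x:[18,47/2] y:[65/3,89/3] z:[39/2,22] -> hit [65/3,22] leaf, test {P9@t=22, P13(miss)}
    N7 x:[43/2,24] y:[67/3,73/3] z:[9,29/2] -> miss, prune
    N8 x:[17,19] y:[65/3,67/3] z:[31/2,37/2] -> miss, prune

Visited [0, 1, 5, 9, 12, 3, 7, 8]. Tests: 8 box, 1 leaf. Nearest: P9.

== RESULT ==
1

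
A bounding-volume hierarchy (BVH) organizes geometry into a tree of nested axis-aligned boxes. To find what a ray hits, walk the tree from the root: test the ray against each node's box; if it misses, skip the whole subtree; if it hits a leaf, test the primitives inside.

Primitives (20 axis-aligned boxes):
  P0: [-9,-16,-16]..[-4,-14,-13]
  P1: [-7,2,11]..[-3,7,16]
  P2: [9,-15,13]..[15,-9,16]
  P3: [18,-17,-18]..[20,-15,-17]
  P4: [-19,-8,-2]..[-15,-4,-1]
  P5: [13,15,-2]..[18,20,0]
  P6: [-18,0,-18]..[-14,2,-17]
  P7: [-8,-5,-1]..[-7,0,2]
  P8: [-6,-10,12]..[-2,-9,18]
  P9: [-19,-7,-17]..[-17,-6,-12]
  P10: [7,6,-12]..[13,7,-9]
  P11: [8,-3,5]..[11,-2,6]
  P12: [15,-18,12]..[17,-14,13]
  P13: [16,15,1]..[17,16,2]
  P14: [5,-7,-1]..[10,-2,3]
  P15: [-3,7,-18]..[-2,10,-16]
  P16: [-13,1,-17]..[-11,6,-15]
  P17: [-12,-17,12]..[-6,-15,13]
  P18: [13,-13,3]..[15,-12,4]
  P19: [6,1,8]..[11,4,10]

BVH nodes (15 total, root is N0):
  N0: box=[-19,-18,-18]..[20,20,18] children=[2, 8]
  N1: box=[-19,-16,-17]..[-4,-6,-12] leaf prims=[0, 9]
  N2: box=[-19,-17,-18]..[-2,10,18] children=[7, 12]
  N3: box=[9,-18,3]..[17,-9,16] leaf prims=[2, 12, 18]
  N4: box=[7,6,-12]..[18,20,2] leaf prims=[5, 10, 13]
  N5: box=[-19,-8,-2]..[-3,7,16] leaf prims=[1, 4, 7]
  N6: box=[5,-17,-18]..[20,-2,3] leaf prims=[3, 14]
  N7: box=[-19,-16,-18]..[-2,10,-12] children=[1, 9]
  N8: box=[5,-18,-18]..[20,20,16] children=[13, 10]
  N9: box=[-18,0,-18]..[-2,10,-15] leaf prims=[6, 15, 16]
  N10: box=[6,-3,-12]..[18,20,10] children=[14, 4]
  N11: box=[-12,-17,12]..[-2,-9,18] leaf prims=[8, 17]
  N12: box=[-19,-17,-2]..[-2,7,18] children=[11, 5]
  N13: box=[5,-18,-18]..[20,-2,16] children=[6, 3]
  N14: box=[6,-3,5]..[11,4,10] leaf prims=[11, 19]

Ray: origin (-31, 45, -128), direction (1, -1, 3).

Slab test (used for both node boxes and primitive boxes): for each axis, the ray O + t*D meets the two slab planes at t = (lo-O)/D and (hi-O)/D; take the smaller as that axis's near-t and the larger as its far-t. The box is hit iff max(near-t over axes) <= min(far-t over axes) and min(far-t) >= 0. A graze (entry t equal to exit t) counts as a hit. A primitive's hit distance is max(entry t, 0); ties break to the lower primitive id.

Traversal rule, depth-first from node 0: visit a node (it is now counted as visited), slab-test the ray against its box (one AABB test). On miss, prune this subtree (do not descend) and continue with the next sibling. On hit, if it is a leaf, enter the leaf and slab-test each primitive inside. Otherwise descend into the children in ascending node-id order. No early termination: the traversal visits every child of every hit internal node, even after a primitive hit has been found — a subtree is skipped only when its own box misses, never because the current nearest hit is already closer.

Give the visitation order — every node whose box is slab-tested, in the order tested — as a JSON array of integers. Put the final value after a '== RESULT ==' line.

Traverse from the root:
N0 x:[12,51] y:[25,63] z:[110/3,146/3] -> hit [110/3,146/3], descend [2, 8]
  N2 x:[12,29] y:[35,62] z:[110/3,146/3] -> miss, prune
  N8 x:[36,51] y:[25,63] z:[110/3,48] -> hit [110/3,48], descend [10, 13]
    N10 x:[37,49] y:[25,48] z:[116/3,46] -> hit [116/3,46], descend [4, 14]
      N4 x:[38,49] y:[25,39] z:[116/3,130/3] -> hit [116/3,39] leaf, test {P5(miss), P10@t=116/3, P13(miss)}
      N14 x:[37,42] y:[41,48] z:[133/3,46] -> miss, prune
    N13 x:[36,51] y:[47,63] z:[110/3,48] -> hit [47,48], descend [3, 6]
      N3 x:[40,48] y:[54,63] z:[131/3,48] -> miss, prune
      N6 x:[36,51] y:[47,62] z:[110/3,131/3] -> miss, prune

9 AABB tests over nodes [0, 2, 8, 10, 4, 14, 13, 3, 6]; 1 leaf entered; closest P10.

== RESULT ==
[0, 2, 8, 10, 4, 14, 13, 3, 6]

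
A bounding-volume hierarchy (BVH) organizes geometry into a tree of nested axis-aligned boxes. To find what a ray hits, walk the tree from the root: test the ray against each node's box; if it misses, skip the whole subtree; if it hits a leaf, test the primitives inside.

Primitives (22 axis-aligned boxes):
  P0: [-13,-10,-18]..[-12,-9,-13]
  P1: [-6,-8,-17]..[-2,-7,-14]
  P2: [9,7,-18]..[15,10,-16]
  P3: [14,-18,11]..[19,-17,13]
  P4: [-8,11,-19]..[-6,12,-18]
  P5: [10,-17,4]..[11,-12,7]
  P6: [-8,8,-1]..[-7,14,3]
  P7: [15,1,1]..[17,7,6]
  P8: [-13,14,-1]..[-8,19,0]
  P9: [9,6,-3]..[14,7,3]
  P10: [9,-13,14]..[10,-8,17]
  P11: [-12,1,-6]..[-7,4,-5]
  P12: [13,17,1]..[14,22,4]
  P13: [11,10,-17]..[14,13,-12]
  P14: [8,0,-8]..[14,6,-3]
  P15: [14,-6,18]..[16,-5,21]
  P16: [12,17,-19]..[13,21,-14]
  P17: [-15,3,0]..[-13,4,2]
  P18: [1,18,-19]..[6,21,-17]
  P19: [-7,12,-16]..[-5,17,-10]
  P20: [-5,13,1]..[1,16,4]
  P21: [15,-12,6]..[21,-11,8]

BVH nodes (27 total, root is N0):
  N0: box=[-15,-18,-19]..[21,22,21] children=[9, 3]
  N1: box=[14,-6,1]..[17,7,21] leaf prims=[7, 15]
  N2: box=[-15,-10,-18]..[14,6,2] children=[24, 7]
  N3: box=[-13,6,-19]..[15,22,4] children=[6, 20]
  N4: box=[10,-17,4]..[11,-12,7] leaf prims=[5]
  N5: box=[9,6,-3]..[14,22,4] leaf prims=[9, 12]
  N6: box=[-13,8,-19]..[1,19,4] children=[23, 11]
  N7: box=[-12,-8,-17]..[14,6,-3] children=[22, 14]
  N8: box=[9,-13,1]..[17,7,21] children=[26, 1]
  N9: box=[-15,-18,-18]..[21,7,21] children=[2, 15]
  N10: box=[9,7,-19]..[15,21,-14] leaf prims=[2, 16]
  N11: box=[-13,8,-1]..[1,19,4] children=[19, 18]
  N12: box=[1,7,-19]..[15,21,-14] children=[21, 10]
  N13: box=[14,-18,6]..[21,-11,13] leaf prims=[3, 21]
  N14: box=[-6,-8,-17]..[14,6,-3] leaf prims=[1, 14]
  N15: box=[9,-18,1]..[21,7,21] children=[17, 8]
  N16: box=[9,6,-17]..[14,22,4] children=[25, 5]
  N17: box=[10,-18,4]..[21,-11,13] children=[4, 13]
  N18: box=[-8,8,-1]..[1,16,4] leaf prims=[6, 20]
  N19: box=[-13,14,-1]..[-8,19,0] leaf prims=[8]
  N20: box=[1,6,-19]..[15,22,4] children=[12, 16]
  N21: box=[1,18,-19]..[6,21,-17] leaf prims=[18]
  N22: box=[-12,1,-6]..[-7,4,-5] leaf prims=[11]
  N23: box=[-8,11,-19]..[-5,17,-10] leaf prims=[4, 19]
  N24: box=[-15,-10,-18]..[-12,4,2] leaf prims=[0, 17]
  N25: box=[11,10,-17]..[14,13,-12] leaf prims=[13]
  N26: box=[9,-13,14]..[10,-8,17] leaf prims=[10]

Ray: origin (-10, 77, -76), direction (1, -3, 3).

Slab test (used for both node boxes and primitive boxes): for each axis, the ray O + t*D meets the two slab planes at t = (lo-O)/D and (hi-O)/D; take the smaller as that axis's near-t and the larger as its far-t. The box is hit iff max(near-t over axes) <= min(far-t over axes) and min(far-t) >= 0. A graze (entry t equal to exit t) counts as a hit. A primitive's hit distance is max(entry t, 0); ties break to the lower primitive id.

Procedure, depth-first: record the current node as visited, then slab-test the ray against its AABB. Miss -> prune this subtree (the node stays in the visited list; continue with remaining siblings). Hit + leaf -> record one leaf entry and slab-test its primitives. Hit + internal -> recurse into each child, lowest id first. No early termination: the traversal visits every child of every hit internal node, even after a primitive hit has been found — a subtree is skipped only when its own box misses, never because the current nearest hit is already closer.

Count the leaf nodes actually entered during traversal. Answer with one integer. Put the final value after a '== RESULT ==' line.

Walk:
N0 x:[-5,31] y:[55/3,95/3] z:[19,97/3] -> hit [19,31], descend [3, 9]
  N3 x:[-3,25] y:[55/3,71/3] z:[19,80/3] -> hit [19,71/3], descend [6, 20]
    N6 x:[-3,11] y:[58/3,23] z:[19,80/3] -> miss, prune
    N20 x:[11,25] y:[55/3,71/3] z:[19,80/3] -> hit [19,71/3], descend [12, 16]
      N12 x:[11,25] y:[56/3,70/3] z:[19,62/3] -> hit [19,62/3], descend [10, 21]
        N10 x:[19,25] y:[56/3,70/3] z:[19,62/3] -> hit [19,62/3] leaf, test {P2(miss), P16(miss)}
        N21 x:[11,16] y:[56/3,59/3] z:[19,59/3] -> miss, prune
      N16 x:[19,24] y:[55/3,71/3] z:[59/3,80/3] -> hit [59/3,71/3], descend [5, 25]
        N5 x:[19,24] y:[55/3,71/3] z:[73/3,80/3] -> miss, prune
        N25 x:[21,24] y:[64/3,67/3] z:[59/3,64/3] -> hit [64/3,64/3] leaf, test {P13@t=64/3}
  N9 x:[-5,31] y:[70/3,95/3] z:[58/3,97/3] -> hit [70/3,31], descend [2, 15]
    N2 x:[-5,24] y:[71/3,29] z:[58/3,26] -> hit [71/3,24], descend [7, 24]
      N7 x:[-2,24] y:[71/3,85/3] z:[59/3,73/3] -> hit [71/3,24], descend [14, 22]
        N14 x:[4,24] y:[71/3,85/3] z:[59/3,73/3] -> hit [71/3,24] leaf, test {P1(miss), P14@t=71/3}
        N22 x:[-2,3] y:[73/3,76/3] z:[70/3,71/3] -> miss, prune
      N24 x:[-5,-2] y:[73/3,29] z:[58/3,26] -> miss, prune
    N15 x:[19,31] y:[70/3,95/3] z:[77/3,97/3] -> hit [77/3,31], descend [8, 17]
      N8 x:[19,27] y:[70/3,30] z:[77/3,97/3] -> hit [77/3,27], descend [1, 26]
        N1 x:[24,27] y:[70/3,83/3] z:[77/3,97/3] -> hit [77/3,27] leaf, test {P7(miss), P15(miss)}
        N26 x:[19,20] y:[85/3,30] z:[30,31] -> miss, prune
      N17 x:[20,31] y:[88/3,95/3] z:[80/3,89/3] -> hit [88/3,89/3], descend [4, 13]
        N4 x:[20,21] y:[89/3,94/3] z:[80/3,83/3] -> miss, prune
        N13 x:[24,31] y:[88/3,95/3] z:[82/3,89/3] -> hit [88/3,89/3] leaf, test {P3(miss), P21(miss)}

Summary -> nodes [0, 3, 6, 20, 12, 10, 21, 16, 5, 25, 9, 2, 7, 14, 22, 24, 15, 8, 1, 26, 17, 4, 13]; box-tests=23; leaf-entries=5; first=P13

== RESULT ==
5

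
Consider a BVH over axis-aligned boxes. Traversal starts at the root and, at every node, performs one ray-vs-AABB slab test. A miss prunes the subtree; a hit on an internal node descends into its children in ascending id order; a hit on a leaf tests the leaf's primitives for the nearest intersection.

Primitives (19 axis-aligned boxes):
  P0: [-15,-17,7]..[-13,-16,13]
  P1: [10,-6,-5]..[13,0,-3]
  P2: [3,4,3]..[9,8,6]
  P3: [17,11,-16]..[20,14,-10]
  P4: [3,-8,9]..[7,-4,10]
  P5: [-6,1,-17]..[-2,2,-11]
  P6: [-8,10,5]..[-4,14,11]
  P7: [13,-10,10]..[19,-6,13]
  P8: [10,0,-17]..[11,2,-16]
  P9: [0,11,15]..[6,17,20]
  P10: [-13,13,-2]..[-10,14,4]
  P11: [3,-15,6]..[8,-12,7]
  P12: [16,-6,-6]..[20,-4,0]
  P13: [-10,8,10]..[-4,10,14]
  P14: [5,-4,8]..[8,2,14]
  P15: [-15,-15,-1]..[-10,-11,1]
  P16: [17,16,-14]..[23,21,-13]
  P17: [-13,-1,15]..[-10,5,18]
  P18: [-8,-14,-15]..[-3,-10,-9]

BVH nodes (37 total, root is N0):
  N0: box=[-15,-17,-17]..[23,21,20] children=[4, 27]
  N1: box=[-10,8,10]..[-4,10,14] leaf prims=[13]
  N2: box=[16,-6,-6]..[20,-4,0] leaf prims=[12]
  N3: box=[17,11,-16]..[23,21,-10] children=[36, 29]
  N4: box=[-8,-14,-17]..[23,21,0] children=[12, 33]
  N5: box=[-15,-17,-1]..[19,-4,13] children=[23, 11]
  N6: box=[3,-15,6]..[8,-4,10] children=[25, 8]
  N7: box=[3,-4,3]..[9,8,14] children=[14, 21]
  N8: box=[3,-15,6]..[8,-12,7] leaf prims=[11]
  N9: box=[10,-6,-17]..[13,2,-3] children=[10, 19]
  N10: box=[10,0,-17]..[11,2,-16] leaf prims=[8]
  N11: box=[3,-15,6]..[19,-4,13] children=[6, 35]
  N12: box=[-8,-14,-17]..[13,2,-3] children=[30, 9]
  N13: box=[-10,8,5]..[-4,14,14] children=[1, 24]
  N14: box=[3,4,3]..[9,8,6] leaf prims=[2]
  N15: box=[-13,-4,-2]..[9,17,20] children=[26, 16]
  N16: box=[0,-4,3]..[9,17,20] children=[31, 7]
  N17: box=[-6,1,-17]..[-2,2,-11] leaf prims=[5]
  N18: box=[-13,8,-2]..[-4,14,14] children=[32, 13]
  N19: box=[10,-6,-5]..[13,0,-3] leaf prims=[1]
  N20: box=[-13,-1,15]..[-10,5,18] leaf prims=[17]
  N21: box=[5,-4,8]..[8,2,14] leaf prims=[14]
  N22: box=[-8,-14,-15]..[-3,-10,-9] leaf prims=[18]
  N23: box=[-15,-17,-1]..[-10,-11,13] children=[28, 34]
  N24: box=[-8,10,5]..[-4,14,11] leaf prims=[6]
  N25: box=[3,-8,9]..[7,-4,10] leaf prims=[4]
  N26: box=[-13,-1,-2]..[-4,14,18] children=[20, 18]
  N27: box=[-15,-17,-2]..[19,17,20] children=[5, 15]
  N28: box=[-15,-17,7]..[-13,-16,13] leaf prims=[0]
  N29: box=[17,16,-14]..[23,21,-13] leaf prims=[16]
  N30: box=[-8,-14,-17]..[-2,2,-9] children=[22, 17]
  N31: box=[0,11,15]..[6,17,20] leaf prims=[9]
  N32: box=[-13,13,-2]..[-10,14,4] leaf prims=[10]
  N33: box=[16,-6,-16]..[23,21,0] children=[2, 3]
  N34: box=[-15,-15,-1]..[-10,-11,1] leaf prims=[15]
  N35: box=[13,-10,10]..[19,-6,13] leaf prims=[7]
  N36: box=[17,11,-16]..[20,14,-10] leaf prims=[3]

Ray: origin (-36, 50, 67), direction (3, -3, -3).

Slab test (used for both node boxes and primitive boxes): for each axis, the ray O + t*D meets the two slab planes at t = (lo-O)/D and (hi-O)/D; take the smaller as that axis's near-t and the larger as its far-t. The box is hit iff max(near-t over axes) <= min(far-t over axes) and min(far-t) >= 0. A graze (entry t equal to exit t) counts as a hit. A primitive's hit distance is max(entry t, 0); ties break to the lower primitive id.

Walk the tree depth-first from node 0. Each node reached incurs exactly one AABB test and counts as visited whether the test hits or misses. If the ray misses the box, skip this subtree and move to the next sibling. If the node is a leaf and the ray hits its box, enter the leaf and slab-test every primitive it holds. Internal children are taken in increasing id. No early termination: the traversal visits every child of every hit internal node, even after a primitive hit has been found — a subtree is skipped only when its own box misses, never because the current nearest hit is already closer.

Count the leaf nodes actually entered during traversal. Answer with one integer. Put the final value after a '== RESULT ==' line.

Traverse from the root:
N0 x:[7,59/3] y:[29/3,67/3] z:[47/3,28] -> hit [47/3,59/3], descend [4, 27]
  N4 x:[28/3,59/3] y:[29/3,64/3] z:[67/3,28] -> miss, prune
  N27 x:[7,55/3] y:[11,67/3] z:[47/3,23] -> hit [47/3,55/3], descend [5, 15]
    N5 x:[7,55/3] y:[18,67/3] z:[18,68/3] -> hit [18,55/3], descend [11, 23]
      N11 x:[13,55/3] y:[18,65/3] z:[18,61/3] -> hit [18,55/3], descend [6, 35]
        N6 x:[13,44/3] y:[18,65/3] z:[19,61/3] -> miss, prune
        N35 x:[49/3,55/3] y:[56/3,20] z:[18,19] -> miss, prune
      N23 x:[7,26/3] y:[61/3,67/3] z:[18,68/3] -> miss, prune
    N15 x:[23/3,15] y:[11,18] z:[47/3,23] -> miss, prune

Summary -> nodes [0, 4, 27, 5, 11, 6, 35, 23, 15]; box-tests=9; leaf-entries=0; first=miss

== RESULT ==
0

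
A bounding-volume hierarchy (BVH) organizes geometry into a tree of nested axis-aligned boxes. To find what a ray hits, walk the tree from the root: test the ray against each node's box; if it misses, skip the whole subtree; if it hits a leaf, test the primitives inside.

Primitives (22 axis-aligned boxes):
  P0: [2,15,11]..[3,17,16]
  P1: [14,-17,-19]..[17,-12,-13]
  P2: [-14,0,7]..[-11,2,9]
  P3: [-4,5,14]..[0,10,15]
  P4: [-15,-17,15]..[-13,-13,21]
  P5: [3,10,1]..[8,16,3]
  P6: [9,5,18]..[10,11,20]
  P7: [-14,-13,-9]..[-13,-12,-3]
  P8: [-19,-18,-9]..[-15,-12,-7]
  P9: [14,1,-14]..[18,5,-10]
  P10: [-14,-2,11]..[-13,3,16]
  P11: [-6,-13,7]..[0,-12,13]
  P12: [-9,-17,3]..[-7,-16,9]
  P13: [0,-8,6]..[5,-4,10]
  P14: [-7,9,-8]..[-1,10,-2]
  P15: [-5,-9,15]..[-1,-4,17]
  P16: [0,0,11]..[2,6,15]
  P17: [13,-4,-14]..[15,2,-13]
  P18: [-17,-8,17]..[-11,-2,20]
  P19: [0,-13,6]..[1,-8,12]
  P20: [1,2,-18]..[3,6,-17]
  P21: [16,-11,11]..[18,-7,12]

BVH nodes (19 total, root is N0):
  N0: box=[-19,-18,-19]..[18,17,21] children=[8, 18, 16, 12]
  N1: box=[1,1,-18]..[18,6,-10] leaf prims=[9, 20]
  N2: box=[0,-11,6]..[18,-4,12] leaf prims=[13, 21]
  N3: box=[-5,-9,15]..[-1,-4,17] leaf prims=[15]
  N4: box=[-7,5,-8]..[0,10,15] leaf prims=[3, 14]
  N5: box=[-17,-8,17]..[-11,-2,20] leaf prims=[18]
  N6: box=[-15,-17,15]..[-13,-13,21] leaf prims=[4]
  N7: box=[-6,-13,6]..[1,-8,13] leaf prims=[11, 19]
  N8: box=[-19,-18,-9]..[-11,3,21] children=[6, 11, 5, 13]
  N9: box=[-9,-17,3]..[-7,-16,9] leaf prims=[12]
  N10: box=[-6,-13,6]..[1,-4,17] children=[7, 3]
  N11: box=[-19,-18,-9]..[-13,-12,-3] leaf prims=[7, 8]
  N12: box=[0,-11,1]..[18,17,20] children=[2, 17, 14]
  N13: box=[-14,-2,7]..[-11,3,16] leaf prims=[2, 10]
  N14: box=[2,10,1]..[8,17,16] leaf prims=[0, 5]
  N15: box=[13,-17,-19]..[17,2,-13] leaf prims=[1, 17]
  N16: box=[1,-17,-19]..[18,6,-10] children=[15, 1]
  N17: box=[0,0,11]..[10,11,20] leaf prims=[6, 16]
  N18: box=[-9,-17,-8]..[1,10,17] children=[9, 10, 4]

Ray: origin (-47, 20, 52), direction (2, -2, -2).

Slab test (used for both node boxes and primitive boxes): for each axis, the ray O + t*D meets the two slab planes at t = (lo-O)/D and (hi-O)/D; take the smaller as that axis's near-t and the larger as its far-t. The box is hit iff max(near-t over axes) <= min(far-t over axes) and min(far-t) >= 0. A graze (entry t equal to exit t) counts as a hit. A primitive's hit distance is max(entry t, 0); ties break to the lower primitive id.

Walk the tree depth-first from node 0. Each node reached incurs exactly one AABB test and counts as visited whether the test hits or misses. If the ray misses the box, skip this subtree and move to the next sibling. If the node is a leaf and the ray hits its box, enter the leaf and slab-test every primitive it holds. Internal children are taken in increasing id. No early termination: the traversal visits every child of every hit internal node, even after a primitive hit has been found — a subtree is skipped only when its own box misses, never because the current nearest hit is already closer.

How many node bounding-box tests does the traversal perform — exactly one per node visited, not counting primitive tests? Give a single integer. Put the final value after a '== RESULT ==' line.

Traverse from the root:
N0 x:[14,65/2] y:[3/2,19] z:[31/2,71/2] -> hit [31/2,19], descend [8, 12, 16, 18]
  N8 x:[14,18] y:[17/2,19] z:[31/2,61/2] -> hit [31/2,18], descend [5, 6, 11, 13]
    N5 x:[15,18] y:[11,14] z:[16,35/2] -> miss, prune
    N6 x:[16,17] y:[33/2,37/2] z:[31/2,37/2] -> hit [33/2,17] leaf, test {P4@t=33/2}
    N11 x:[14,17] y:[16,19] z:[55/2,61/2] -> miss, prune
    N13 x:[33/2,18] y:[17/2,11] z:[18,45/2] -> miss, prune
  N12 x:[47/2,65/2] y:[3/2,31/2] z:[16,51/2] -> miss, prune
  N16 x:[24,65/2] y:[7,37/2] z:[31,71/2] -> miss, prune
  N18 x:[19,24] y:[5,37/2] z:[35/2,30] -> miss, prune

Summary -> nodes [0, 8, 5, 6, 11, 13, 12, 16, 18]; box-tests=9; leaf-entries=1; first=P4

== RESULT ==
9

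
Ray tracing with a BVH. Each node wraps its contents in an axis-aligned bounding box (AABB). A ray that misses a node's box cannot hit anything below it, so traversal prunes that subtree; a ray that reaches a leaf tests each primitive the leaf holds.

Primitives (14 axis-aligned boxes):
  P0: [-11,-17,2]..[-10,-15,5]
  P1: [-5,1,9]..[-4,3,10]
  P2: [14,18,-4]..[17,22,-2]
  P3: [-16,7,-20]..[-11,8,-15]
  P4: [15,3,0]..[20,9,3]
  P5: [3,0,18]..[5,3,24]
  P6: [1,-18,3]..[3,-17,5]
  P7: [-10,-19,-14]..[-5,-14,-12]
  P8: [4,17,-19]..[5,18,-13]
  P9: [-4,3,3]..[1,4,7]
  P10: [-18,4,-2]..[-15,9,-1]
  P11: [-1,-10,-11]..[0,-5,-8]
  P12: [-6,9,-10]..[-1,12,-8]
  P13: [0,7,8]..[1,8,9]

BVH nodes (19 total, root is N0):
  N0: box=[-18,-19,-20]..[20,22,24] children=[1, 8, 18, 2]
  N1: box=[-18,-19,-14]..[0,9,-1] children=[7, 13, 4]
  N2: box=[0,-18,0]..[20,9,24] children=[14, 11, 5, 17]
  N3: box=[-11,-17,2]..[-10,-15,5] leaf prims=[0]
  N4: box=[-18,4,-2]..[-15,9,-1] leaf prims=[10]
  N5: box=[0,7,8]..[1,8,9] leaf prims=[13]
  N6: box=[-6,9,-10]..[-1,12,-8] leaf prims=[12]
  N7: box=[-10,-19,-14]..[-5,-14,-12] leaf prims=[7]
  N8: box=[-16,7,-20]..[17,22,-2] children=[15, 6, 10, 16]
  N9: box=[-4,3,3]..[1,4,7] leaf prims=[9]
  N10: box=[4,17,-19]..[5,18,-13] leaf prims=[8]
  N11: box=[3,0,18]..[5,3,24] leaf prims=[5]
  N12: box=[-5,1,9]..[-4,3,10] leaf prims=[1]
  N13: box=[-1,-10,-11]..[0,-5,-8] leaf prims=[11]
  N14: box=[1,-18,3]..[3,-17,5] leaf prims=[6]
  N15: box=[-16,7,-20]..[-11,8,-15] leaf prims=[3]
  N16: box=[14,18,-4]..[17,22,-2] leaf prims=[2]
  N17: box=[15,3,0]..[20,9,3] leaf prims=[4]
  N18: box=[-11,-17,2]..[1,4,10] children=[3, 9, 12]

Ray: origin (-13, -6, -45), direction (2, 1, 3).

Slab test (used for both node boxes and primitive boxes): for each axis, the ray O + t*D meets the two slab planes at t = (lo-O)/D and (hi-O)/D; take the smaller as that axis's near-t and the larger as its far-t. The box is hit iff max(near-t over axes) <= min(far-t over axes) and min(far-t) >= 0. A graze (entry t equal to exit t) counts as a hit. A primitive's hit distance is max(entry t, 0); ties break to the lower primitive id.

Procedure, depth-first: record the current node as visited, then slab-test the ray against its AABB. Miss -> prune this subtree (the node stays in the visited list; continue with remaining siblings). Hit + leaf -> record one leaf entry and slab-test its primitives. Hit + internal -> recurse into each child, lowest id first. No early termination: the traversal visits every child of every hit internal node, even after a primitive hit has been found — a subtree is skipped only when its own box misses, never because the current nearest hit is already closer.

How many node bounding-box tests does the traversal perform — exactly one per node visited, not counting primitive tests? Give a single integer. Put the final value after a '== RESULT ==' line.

Trace the traversal:
N0 x:[-5/2,33/2] y:[-13,28] z:[25/3,23] -> hit [25/3,33/2], descend [1, 2, 8, 18]
  N1 x:[-5/2,13/2] y:[-13,15] z:[31/3,44/3] -> miss, prune
  N2 x:[13/2,33/2] y:[-12,15] z:[15,23] -> hit [15,15], descend [5, 11, 14, 17]
    N5 x:[13/2,7] y:[13,14] z:[53/3,18] -> miss, prune
    N11 x:[8,9] y:[6,9] z:[21,23] -> miss, prune
    N14 x:[7,8] y:[-12,-11] z:[16,50/3] -> miss, prune
    N17 x:[14,33/2] y:[9,15] z:[15,16] -> hit [15,15] leaf, test {P4@t=15}
  N8 x:[-3/2,15] y:[13,28] z:[25/3,43/3] -> hit [13,43/3], descend [6, 10, 15, 16]
    N6 x:[7/2,6] y:[15,18] z:[35/3,37/3] -> miss, prune
    N10 x:[17/2,9] y:[23,24] z:[26/3,32/3] -> miss, prune
    N15 x:[-3/2,1] y:[13,14] z:[25/3,10] -> miss, prune
    N16 x:[27/2,15] y:[24,28] z:[41/3,43/3] -> miss, prune
  N18 x:[1,7] y:[-11,10] z:[47/3,55/3] -> miss, prune

Summary -> nodes [0, 1, 2, 5, 11, 14, 17, 8, 6, 10, 15, 16, 18]; box-tests=13; leaf-entries=1; first=P4

== RESULT ==
13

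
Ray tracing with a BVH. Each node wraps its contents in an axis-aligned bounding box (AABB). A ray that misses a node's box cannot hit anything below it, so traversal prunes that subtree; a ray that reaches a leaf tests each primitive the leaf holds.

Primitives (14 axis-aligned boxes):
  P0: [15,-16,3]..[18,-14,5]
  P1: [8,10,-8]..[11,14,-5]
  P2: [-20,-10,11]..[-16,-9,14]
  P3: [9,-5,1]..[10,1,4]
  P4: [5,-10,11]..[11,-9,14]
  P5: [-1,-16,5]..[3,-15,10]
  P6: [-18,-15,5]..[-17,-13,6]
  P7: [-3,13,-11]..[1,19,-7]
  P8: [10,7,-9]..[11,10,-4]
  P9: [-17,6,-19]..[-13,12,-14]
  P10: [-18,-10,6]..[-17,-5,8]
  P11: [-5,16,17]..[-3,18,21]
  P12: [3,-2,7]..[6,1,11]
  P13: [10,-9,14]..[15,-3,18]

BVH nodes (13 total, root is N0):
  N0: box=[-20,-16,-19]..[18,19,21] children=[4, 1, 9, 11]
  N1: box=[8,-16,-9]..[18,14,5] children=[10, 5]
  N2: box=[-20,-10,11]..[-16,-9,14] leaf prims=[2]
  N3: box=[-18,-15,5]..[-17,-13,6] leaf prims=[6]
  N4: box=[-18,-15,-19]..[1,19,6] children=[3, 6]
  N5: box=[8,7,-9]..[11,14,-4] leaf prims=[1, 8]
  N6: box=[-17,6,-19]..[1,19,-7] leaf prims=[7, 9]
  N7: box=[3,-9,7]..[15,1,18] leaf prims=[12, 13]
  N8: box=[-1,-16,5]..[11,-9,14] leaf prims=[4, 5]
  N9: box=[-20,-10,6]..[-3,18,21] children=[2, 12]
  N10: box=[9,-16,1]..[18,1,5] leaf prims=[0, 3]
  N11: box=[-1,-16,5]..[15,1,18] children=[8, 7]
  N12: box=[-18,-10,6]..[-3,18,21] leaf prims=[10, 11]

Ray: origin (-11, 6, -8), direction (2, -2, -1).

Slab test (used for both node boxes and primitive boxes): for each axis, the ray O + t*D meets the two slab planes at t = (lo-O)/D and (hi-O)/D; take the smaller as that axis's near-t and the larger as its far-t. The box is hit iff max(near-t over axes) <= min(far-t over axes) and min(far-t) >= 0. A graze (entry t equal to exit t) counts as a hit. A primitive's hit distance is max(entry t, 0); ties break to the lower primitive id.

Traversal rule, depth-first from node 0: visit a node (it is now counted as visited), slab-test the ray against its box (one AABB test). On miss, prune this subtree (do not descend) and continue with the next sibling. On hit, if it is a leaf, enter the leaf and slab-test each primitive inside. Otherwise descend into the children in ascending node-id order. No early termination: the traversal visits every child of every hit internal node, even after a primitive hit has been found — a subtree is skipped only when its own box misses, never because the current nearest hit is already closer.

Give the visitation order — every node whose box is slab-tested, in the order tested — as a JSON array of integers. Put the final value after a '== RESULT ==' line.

Traverse from the root:
N0 x:[-9/2,29/2] y:[-13/2,11] z:[-29,11] -> hit [-9/2,11], descend [1, 4, 9, 11]
  N1 x:[19/2,29/2] y:[-4,11] z:[-13,1] -> miss, prune
  N4 x:[-7/2,6] y:[-13/2,21/2] z:[-14,11] -> hit [-7/2,6], descend [3, 6]
    N3 x:[-7/2,-3] y:[19/2,21/2] z:[-14,-13] -> miss, prune
    N6 x:[-3,6] y:[-13/2,0] z:[-1,11] -> hit [-1,0] leaf, test {P7(miss), P9(miss)}
  N9 x:[-9/2,4] y:[-6,8] z:[-29,-14] -> miss, prune
  N11 x:[5,13] y:[5/2,11] z:[-26,-13] -> miss, prune

7 AABB tests over nodes [0, 1, 4, 3, 6, 9, 11]; 1 leaf entered; closest miss.

== RESULT ==
[0, 1, 4, 3, 6, 9, 11]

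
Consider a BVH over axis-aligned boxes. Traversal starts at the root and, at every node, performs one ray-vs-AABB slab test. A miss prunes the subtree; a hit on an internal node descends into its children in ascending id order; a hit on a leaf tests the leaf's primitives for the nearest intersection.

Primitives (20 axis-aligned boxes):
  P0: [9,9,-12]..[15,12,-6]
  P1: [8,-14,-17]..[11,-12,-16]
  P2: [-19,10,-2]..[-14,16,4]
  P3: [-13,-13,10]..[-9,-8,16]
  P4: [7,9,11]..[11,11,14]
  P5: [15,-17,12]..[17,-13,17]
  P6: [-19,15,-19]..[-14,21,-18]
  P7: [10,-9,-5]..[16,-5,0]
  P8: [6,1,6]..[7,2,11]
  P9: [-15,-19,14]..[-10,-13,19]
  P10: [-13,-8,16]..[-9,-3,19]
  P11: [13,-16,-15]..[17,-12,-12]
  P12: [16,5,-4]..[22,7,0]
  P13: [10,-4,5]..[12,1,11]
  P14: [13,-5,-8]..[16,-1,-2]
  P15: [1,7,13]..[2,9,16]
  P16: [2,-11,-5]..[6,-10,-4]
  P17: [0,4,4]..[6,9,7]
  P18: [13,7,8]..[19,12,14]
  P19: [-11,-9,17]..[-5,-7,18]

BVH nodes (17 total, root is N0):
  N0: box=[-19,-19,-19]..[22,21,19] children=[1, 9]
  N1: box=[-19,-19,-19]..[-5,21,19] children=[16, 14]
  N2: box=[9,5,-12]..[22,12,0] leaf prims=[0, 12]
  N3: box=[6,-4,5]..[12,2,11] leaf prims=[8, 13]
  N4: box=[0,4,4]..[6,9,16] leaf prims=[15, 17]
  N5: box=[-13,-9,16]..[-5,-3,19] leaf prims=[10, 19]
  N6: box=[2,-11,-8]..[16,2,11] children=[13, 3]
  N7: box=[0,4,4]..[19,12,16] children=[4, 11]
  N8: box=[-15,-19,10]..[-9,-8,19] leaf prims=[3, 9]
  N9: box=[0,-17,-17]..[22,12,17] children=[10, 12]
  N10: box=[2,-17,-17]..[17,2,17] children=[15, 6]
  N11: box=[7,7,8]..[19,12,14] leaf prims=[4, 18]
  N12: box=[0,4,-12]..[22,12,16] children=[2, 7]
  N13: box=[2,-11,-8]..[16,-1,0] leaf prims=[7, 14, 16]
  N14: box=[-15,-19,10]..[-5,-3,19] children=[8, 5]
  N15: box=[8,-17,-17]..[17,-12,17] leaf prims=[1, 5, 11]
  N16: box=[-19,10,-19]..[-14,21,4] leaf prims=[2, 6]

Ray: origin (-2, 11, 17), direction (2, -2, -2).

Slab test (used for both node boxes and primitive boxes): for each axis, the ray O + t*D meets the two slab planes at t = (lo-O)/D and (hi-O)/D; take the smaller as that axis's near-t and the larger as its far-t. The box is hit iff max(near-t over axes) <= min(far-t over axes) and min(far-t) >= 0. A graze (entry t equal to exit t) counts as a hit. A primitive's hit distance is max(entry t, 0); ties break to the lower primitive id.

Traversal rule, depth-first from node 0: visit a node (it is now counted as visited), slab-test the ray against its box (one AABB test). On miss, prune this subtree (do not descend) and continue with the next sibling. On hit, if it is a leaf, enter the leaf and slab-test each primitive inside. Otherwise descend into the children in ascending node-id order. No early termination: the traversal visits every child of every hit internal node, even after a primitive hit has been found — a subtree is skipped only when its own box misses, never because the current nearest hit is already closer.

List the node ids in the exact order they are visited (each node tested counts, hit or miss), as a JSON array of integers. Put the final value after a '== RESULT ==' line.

Walk:
N0 x:[-17/2,12] y:[-5,15] z:[-1,18] -> hit [-1,12], descend [1, 9]
  N1 x:[-17/2,-3/2] y:[-5,15] z:[-1,18] -> miss, prune
  N9 x:[1,12] y:[-1/2,14] z:[0,17] -> hit [1,12], descend [10, 12]
    N10 x:[2,19/2] y:[9/2,14] z:[0,17] -> hit [9/2,19/2], descend [6, 15]
      N6 x:[2,9] y:[9/2,11] z:[3,25/2] -> hit [9/2,9], descend [3, 13]
        N3 x:[4,7] y:[9/2,15/2] z:[3,6] -> hit [9/2,6] leaf, test {P8@t=9/2, P13@t=6}
        N13 x:[2,9] y:[6,11] z:[17/2,25/2] -> hit [17/2,9] leaf, test {P7@t=17/2, P14(miss), P16(miss)}
      N15 x:[5,19/2] y:[23/2,14] z:[0,17] -> miss, prune
    N12 x:[1,12] y:[-1/2,7/2] z:[1/2,29/2] -> hit [1,7/2], descend [2, 7]
      N2 x:[11/2,12] y:[-1/2,3] z:[17/2,29/2] -> miss, prune
      N7 x:[1,21/2] y:[-1/2,7/2] z:[1/2,13/2] -> hit [1,7/2], descend [4, 11]
        N4 x:[1,4] y:[1,7/2] z:[1/2,13/2] -> hit [1,7/2] leaf, test {P15@t=3/2, P17(miss)}
        N11 x:[9/2,21/2] y:[-1/2,2] z:[3/2,9/2] -> miss, prune

13 AABB tests over nodes [0, 1, 9, 10, 6, 3, 13, 15, 12, 2, 7, 4, 11]; 3 leaves entered; closest P15.

== RESULT ==
[0, 1, 9, 10, 6, 3, 13, 15, 12, 2, 7, 4, 11]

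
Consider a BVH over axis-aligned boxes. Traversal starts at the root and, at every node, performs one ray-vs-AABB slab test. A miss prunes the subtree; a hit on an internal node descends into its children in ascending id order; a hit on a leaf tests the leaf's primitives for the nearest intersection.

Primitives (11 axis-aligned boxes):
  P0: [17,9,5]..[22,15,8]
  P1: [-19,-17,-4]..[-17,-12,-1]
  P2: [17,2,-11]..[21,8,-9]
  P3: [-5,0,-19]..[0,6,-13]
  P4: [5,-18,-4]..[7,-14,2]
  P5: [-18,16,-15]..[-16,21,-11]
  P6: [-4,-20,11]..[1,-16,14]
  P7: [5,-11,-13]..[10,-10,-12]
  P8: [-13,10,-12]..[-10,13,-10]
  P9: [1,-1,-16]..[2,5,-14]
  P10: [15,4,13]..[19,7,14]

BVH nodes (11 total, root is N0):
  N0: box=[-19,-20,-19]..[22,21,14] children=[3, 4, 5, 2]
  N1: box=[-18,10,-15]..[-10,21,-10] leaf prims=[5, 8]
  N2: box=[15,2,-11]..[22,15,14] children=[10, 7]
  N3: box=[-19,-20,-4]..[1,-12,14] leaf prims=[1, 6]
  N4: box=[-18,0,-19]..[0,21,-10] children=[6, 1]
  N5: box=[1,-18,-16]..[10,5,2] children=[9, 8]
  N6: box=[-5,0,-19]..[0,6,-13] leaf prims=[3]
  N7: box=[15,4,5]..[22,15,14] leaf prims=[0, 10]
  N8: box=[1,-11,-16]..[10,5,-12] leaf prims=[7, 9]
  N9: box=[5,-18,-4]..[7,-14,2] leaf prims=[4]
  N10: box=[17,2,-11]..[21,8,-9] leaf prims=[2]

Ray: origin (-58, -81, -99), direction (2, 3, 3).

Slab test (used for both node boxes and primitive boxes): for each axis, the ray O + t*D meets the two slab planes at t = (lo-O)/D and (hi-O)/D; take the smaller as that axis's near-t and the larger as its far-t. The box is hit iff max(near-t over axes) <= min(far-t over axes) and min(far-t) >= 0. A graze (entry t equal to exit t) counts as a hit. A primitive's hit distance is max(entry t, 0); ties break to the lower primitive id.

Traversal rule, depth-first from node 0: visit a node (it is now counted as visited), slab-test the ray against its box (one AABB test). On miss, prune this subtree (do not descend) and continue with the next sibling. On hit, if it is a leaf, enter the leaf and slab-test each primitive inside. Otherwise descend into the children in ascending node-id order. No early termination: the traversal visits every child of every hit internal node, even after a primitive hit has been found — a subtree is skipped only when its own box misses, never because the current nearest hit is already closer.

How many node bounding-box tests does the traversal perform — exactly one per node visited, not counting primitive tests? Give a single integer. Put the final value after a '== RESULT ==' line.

Traverse from the root:
N0 x:[39/2,40] y:[61/3,34] z:[80/3,113/3] -> hit [80/3,34], descend [2, 3, 4, 5]
  N2 x:[73/2,40] y:[83/3,32] z:[88/3,113/3] -> miss, prune
  N3 x:[39/2,59/2] y:[61/3,23] z:[95/3,113/3] -> miss, prune
  N4 x:[20,29] y:[27,34] z:[80/3,89/3] -> hit [27,29], descend [1, 6]
    N1 x:[20,24] y:[91/3,34] z:[28,89/3] -> miss, prune
    N6 x:[53/2,29] y:[27,29] z:[80/3,86/3] -> hit [27,86/3] leaf, test {P3@t=27}
  N5 x:[59/2,34] y:[21,86/3] z:[83/3,101/3] -> miss, prune

7 AABB tests over nodes [0, 2, 3, 4, 1, 6, 5]; 1 leaf entered; closest P3.

== RESULT ==
7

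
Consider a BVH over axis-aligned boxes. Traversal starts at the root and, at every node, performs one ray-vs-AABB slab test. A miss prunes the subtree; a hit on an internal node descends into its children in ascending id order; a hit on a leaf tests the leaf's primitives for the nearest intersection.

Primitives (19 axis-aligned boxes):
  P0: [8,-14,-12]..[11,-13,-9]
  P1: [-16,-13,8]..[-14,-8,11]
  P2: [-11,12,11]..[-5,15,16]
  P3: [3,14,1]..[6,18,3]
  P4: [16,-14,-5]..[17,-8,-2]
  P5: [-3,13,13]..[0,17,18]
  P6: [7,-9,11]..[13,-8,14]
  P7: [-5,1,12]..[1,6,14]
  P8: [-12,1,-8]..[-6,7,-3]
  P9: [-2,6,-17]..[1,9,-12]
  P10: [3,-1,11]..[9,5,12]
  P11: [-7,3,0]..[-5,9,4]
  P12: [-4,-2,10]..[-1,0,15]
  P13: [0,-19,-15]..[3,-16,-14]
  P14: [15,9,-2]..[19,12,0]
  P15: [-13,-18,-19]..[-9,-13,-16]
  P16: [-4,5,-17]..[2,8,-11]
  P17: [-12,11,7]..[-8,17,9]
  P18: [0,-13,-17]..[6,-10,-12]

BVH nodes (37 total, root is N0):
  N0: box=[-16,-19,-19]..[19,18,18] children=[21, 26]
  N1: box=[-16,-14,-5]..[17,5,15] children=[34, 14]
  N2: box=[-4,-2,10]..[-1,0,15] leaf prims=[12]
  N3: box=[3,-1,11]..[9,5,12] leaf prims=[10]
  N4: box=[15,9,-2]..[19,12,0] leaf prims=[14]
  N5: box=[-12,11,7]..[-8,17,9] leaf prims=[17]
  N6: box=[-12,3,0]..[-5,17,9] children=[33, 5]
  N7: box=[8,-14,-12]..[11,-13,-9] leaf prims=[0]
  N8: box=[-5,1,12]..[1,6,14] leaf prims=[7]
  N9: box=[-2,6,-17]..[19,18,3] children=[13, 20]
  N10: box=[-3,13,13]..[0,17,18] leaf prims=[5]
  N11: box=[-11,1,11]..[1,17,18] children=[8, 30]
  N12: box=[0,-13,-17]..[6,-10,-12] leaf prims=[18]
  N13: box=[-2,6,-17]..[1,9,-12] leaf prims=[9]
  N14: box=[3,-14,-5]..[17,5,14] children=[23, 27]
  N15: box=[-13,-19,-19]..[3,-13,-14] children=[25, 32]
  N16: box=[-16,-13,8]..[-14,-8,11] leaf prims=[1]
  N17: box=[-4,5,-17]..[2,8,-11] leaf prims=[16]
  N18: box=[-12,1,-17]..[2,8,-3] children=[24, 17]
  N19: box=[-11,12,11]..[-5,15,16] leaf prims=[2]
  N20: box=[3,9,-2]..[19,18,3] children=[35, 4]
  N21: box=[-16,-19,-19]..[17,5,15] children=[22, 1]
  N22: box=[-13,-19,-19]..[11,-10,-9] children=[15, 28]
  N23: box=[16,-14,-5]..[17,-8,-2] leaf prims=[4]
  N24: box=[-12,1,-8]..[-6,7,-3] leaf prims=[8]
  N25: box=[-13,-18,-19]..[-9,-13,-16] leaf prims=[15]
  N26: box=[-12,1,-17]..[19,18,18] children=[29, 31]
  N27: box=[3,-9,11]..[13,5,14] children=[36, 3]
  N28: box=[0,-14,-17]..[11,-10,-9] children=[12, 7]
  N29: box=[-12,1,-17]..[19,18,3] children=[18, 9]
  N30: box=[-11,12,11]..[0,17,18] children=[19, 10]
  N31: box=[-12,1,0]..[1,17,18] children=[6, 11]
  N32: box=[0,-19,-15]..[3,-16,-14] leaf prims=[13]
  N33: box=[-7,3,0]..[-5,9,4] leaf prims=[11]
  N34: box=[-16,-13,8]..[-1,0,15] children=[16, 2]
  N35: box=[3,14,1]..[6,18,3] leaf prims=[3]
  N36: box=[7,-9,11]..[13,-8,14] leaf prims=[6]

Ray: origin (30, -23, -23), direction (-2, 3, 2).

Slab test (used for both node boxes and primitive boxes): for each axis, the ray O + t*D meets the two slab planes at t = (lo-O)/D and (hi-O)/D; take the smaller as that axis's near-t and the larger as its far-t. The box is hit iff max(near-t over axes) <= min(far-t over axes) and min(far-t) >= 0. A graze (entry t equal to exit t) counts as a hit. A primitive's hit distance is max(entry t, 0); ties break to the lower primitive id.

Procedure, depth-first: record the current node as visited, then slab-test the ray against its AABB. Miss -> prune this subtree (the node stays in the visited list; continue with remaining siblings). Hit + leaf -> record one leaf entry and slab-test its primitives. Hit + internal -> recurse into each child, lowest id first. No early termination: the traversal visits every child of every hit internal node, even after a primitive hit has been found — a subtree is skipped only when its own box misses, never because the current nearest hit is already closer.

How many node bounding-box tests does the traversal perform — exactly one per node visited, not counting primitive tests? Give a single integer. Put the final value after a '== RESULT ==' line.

Trace the traversal:
N0 x:[11/2,23] y:[4/3,41/3] z:[2,41/2] -> hit [11/2,41/3], descend [21, 26]
  N21 x:[13/2,23] y:[4/3,28/3] z:[2,19] -> hit [13/2,28/3], descend [1, 22]
    N1 x:[13/2,23] y:[3,28/3] z:[9,19] -> hit [9,28/3], descend [14, 34]
      N14 x:[13/2,27/2] y:[3,28/3] z:[9,37/2] -> hit [9,28/3], descend [23, 27]
        N23 x:[13/2,7] y:[3,5] z:[9,21/2] -> miss, prune
        N27 x:[17/2,27/2] y:[14/3,28/3] z:[17,37/2] -> miss, prune
      N34 x:[31/2,23] y:[10/3,23/3] z:[31/2,19] -> miss, prune
    N22 x:[19/2,43/2] y:[4/3,13/3] z:[2,7] -> miss, prune
  N26 x:[11/2,21] y:[8,41/3] z:[3,41/2] -> hit [8,41/3], descend [29, 31]
    N29 x:[11/2,21] y:[8,41/3] z:[3,13] -> hit [8,13], descend [9, 18]
      N9 x:[11/2,16] y:[29/3,41/3] z:[3,13] -> hit [29/3,13], descend [13, 20]
        N13 x:[29/2,16] y:[29/3,32/3] z:[3,11/2] -> miss, prune
        N20 x:[11/2,27/2] y:[32/3,41/3] z:[21/2,13] -> hit [32/3,13], descend [4, 35]
          N4 x:[11/2,15/2] y:[32/3,35/3] z:[21/2,23/2] -> miss, prune
          N35 x:[12,27/2] y:[37/3,41/3] z:[12,13] -> hit [37/3,13] leaf, test {P3@t=37/3}
      N18 x:[14,21] y:[8,31/3] z:[3,10] -> miss, prune
    N31 x:[29/2,21] y:[8,40/3] z:[23/2,41/2] -> miss, prune

Visited [0, 21, 1, 14, 23, 27, 34, 22, 26, 29, 9, 13, 20, 4, 35, 18, 31]. Tests: 17 box, 1 leaf. Nearest: P3.

== RESULT ==
17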